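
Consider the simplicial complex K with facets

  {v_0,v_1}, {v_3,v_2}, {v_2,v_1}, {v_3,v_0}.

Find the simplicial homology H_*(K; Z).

H_0 ≅ Z,  H_1 ≅ Z.

We work with the vertex ordering v_0 < v_1 < v_2 < v_3. The simplices of K, each written with vertices in increasing order, are:

  0-simplices (4): [v_0], [v_1], [v_2], [v_3]
  1-simplices (4): [v_0,v_1], [v_0,v_3], [v_1,v_2], [v_2,v_3]

giving chain groups C_0 ≅ Z^4, C_1 ≅ Z^4.

The boundary map ∂_1: C_1 → C_0 maps an edge to its endpoints' difference, ∂[p,q] = q − p. For instance
  ∂[v_1,v_2] = [v_2] − [v_1].
This gives a 4×4 integer matrix of rank 3; reducing to Smith normal form yields diagonal entries (1,1,1).

Computing H_k = (kernel of ∂_k) / (image of ∂_{k+1}):

  H_0: rank C_0 − rank ∂_1 = 4 − 3 = 1, and the invariant factors of ∂_1 are all 1, so H_0 ≅ Z.
  H_1: rank ker ∂_1 − rank ∂_2 = (4 − 3) − 0 = 1, and there is no ∂_2, so H_1 ≅ Z.

As a check, the Euler characteristic is 4 − 4 = 0, which agrees with 1 − 1 = 0.
(K is a triangulation of the circle S^1.)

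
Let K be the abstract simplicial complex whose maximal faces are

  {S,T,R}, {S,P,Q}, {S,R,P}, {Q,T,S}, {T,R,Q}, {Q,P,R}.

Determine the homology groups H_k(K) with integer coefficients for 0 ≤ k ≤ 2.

We work with the vertex ordering P < Q < R < S < T. The simplices of K, each written with vertices in increasing order, are:

  0-simplices (5): P, Q, R, S, T
  1-simplices (9): PQ, PR, PS, QR, QS, QT, RS, RT, ST
  2-simplices (6): PQR, PQS, PRS, QRT, QST, RST

so the chain groups are C_0 ≅ Z^5, C_1 ≅ Z^9, C_2 ≅ Z^6.

Boundary ∂_1: C_1 → C_0 is given by ∂[p,q] = [q] − [p]. For instance
  ∂ST = T − S.
The 5×9 boundary matrix has rank 4 and Smith normal form diag(1,1,1,1).

Boundary ∂_2: C_2 → C_1 maps a triangle to the signed sum of its edges. For instance
  ∂RST = ST − RT + RS,
  ∂PQR = QR − PR + PQ.
This gives a 9×6 integer matrix of rank 5; reducing to Smith normal form yields diagonal entries (1,1,1,1,1).

Reading off H_k = ker ∂_k / im ∂_{k+1}:

  H_0: rank C_0 − rank ∂_1 = 5 − 4 = 1, and the invariant factors of ∂_1 are all 1, so H_0 = Z.
  H_1: rank ker ∂_1 − rank ∂_2 = (9 − 4) − 5 = 0, and the invariant factors of ∂_2 are all 1, so H_1 = 0.
  H_2: rank ker ∂_2 − rank ∂_3 = (6 − 5) − 0 = 1, and there is no ∂_3, so H_2 = Z.

H_0 ≅ Z,  H_1 = 0,  H_2 ≅ Z.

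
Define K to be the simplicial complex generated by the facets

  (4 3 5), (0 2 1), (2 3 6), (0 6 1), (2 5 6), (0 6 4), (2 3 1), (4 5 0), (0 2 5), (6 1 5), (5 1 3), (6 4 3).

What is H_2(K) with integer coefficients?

We work with the vertex ordering 0 < 1 < 2 < 3 < 4 < 5 < 6. The simplices of K, each written with vertices in increasing order, are:

  0-simplices (7): [0], [1], [2], [3], [4], [5], [6]
  1-simplices (18): [0,1], [0,2], [0,4], [0,5], [0,6], [1,2], [1,3], [1,5], [1,6], [2,3], [2,5], [2,6], [3,4], [3,5], [3,6], [4,5], [4,6], [5,6]
  2-simplices (12): [0,1,2], [0,1,6], [0,2,5], [0,4,5], [0,4,6], [1,2,3], [1,3,5], [1,5,6], [2,3,6], [2,5,6], [3,4,5], [3,4,6]

giving chain groups C_0 ≅ Z^7, C_1 ≅ Z^18, C_2 ≅ Z^12.

The boundary map ∂_1: C_1 → C_0 sends each edge [p,q] (with p < q) to q − p. For instance
  ∂[4,5] = [5] − [4].
This gives a 7×18 integer matrix of rank 6; reducing to Smith normal form yields diagonal entries (1,1,1,1,1,1).

Boundary ∂_2: C_2 → C_1 acts by ∂[p,q,r] = [q,r] − [p,r] + [p,q]. For instance
  ∂[0,1,2] = [1,2] − [0,2] + [0,1],
  ∂[3,4,6] = [4,6] − [3,6] + [3,4].
The 18×12 boundary matrix has rank 12 and Smith normal form diag(1,1,1,1,1,1,1,1,1,1,1,2).

Reading off H_k = ker ∂_k / im ∂_{k+1}:

  H_2: rank ker ∂_2 − rank ∂_3 = (12 − 12) − 0 = 0, and there is no ∂_3, so H_2 ≅ 0.

H_2 = 0.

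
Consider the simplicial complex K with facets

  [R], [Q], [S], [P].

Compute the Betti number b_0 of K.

b_0 = 4.

K has 4 vertices.
rank ∂_0 = 0, rank ∂_1 = 0 ⇒ b_0 = 4 − 0 − 0 = 4. So H_0 ≅ Z^4.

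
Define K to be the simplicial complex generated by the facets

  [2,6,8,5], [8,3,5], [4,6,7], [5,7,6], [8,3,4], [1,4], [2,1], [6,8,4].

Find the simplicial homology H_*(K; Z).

H_0 = Z,  H_1 = Z,  H_2 = 0,  H_3 = 0.

Take the total order 1 < 2 < 3 < 4 < 5 < 6 < 7 < 8 on the vertex set. Then K (dimension 3) consists of the simplices:

  0-simplices (8): [1], [2], [3], [4], [5], [6], [7], [8]
  1-simplices (16): [1,2], [1,4], [2,5], [2,6], [2,8], [3,4], [3,5], [3,8], [4,6], [4,7], [4,8], [5,6], [5,7], [5,8], [6,7], [6,8]
  2-simplices (9): [2,5,6], [2,5,8], [2,6,8], [3,4,8], [3,5,8], [4,6,7], [4,6,8], [5,6,7], [5,6,8]
  3-simplices (1): [2,5,6,8]

so the chain groups are C_0 ≅ Z^8, C_1 ≅ Z^16, C_2 ≅ Z^9, C_3 ≅ Z^1.

The boundary map ∂_1: C_1 → C_0 maps an edge to its endpoints' difference, ∂[p,q] = q − p. For instance
  ∂[2,8] = [8] − [2].
As a 8×16 matrix over Z this has rank 7, with invariant factors (1,1,1,1,1,1,1).

The boundary map ∂_2: C_2 → C_1 sends each 2-simplex [p,q,r] to [q,r] − [p,r] + [p,q]. For instance
  ∂[3,5,8] = [5,8] − [3,8] + [3,5],
  ∂[5,6,7] = [6,7] − [5,7] + [5,6].
The 16×9 boundary matrix has rank 8 and Smith normal form diag(1,1,1,1,1,1,1,1).

∂_3: C_3 → C_2 sends each 3-simplex σ to the alternating sum Σ_i (−1)^i (σ with its i-th vertex removed). For instance
  ∂[2,5,6,8] = [5,6,8] − [2,6,8] + [2,5,8] − [2,5,6].
As a 9×1 matrix over Z this has rank 1, with invariant factors (1).

Computing H_k = (kernel of ∂_k) / (image of ∂_{k+1}):

  H_0: rank C_0 − rank ∂_1 = 8 − 7 = 1, and the invariant factors of ∂_1 are all 1, so H_0 = Z.
  H_1: rank ker ∂_1 − rank ∂_2 = (16 − 7) − 8 = 1, and the invariant factors of ∂_2 are all 1, so H_1 = Z.
  H_2: rank ker ∂_2 − rank ∂_3 = (9 − 8) − 1 = 0, and the invariant factors of ∂_3 are all 1, so H_2 = 0.
  H_3: rank ker ∂_3 − rank ∂_4 = (1 − 1) − 0 = 0, and there is no ∂_4, so H_3 = 0.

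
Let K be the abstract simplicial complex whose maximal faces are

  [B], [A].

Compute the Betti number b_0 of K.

b_0 = 2.

Order the vertices as A < B. Listing each simplex with vertices in this order, K has dimension 0 with simplices:

  0-simplices (2): A, B

Hence C_0 ≅ Z^2.

Computing H_k = (kernel of ∂_k) / (image of ∂_{k+1}):

  H_0: rank C_0 − rank ∂_1 = 2 − 0 = 2, and there is no ∂_1, so H_0 = Z^2.

Hence the Betti numbers are b_0 = 2.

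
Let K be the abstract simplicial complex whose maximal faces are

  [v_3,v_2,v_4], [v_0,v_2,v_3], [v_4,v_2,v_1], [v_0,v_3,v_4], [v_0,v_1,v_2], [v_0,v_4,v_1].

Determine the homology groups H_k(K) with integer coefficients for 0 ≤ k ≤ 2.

Take the total order v_0 < v_1 < v_2 < v_3 < v_4 on the vertex set. Then K (dimension 2) consists of the simplices:

  0-simplices (5): [v_0], [v_1], [v_2], [v_3], [v_4]
  1-simplices (9): [v_0,v_1], [v_0,v_2], [v_0,v_3], [v_0,v_4], [v_1,v_2], [v_1,v_4], [v_2,v_3], [v_2,v_4], [v_3,v_4]
  2-simplices (6): [v_0,v_1,v_2], [v_0,v_1,v_4], [v_0,v_2,v_3], [v_0,v_3,v_4], [v_1,v_2,v_4], [v_2,v_3,v_4]

giving chain groups C_0 ≅ Z^5, C_1 ≅ Z^9, C_2 ≅ Z^6.

∂_1: C_1 → C_0 is given by ∂[p,q] = [q] − [p]. For instance
  ∂[v_0,v_3] = [v_3] − [v_0].
The 5×9 boundary matrix has rank 4 and Smith normal form diag(1,1,1,1).

∂_2: C_2 → C_1 acts by ∂[p,q,r] = [q,r] − [p,r] + [p,q]. For instance
  ∂[v_1,v_2,v_4] = [v_2,v_4] − [v_1,v_4] + [v_1,v_2],
  ∂[v_2,v_3,v_4] = [v_3,v_4] − [v_2,v_4] + [v_2,v_3].
This gives a 9×6 integer matrix of rank 5; reducing to Smith normal form yields diagonal entries (1,1,1,1,1).

Reading off H_k = ker ∂_k / im ∂_{k+1}:

  H_0: rank C_0 − rank ∂_1 = 5 − 4 = 1, and the invariant factors of ∂_1 are all 1, so H_0 = Z.
  H_1: rank ker ∂_1 − rank ∂_2 = (9 − 4) − 5 = 0, and the invariant factors of ∂_2 are all 1, so H_1 = 0.
  H_2: rank ker ∂_2 − rank ∂_3 = (6 − 5) − 0 = 1, and there is no ∂_3, so H_2 = Z.

As a check, the Euler characteristic is 5 − 9 + 6 = 2, which agrees with 1 − 0 + 1 = 2.
(K is a triangulation of the 2-sphere S^2.)

H_0 = Z,  H_1 = 0,  H_2 = Z.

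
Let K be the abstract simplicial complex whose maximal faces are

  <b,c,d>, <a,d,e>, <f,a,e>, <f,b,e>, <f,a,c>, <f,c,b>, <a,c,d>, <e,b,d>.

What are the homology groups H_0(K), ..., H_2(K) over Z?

K has 6 vertices, 12 edges, 8 triangles.
rank ∂_0 = 0, rank ∂_1 = 5 ⇒ b_0 = 6 − 0 − 5 = 1; all invariant factors of ∂_1 are 1 so no torsion. So H_0 = Z.
rank ∂_1 = 5, rank ∂_2 = 7 ⇒ b_1 = 12 − 5 − 7 = 0; all invariant factors of ∂_2 are 1 so no torsion. So H_1 = 0.
rank ∂_2 = 7, rank ∂_3 = 0 ⇒ b_2 = 8 − 7 − 0 = 1. So H_2 = Z.

H_0 = Z,  H_1 = 0,  H_2 = Z.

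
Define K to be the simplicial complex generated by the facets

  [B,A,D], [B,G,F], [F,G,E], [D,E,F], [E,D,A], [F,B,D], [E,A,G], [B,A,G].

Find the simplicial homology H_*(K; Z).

H_0 ≅ Z,  H_1 = 0,  H_2 ≅ Z.

K has 6 vertices, 12 edges, 8 triangles.
rank ∂_0 = 0, rank ∂_1 = 5 ⇒ b_0 = 6 − 0 − 5 = 1; all invariant factors of ∂_1 are 1 so no torsion. So H_0 = Z.
rank ∂_1 = 5, rank ∂_2 = 7 ⇒ b_1 = 12 − 5 − 7 = 0; all invariant factors of ∂_2 are 1 so no torsion. So H_1 = 0.
rank ∂_2 = 7, rank ∂_3 = 0 ⇒ b_2 = 8 − 7 − 0 = 1. So H_2 = Z.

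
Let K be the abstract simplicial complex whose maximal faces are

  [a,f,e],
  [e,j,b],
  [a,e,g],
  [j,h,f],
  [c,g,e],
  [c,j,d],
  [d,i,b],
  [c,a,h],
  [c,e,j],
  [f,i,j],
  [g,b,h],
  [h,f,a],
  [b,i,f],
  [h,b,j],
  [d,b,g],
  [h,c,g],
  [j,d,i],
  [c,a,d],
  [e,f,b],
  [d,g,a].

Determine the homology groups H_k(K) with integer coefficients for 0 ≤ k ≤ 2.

H_0 ≅ Z,  H_1 ≅ Z ⊕ Z/2,  H_2 = 0.

We work with the vertex ordering a < b < c < d < e < f < g < h < i < j. The simplices of K, each written with vertices in increasing order, are:

  0-simplices (10): a, b, c, d, e, f, g, h, i, j
  1-simplices (30): ac, ad, ae, af, ag, ah, bd, be, bf, bg, bh, bi, bj, cd, ce, cg, ch, cj, dg, di, dj, ef, eg, ej, fh, fi, fj, gh, hj, ij
  2-simplices (20): acd, ach, adg, aef, aeg, afh, bdg, bdi, bef, bej, bfi, bgh, bhj, cdj, ceg, cej, cgh, dij, fhj, fij

Hence C_0 ≅ Z^10, C_1 ≅ Z^30, C_2 ≅ Z^20.

The boundary map ∂_1: C_1 → C_0 is given by ∂[p,q] = [q] − [p].
The resulting 10×30 matrix has rank 9, and its Smith normal form has invariant factors (1,1,1,1,1,1,1,1,1).

Boundary ∂_2: C_2 → C_1 sends each 2-simplex [p,q,r] to [q,r] − [p,r] + [p,q]. For instance
  ∂ceg = eg − cg + ce,
  ∂fhj = hj − fj + fh.
As a 30×20 matrix over Z this has rank 20, with invariant factors (1,1,1,1,1,1,1,1,1,1,1,1,1,1,1,1,1,1,1,2).

Reading off H_k = ker ∂_k / im ∂_{k+1}:

  H_0: rank C_0 − rank ∂_1 = 10 − 9 = 1, and the invariant factors of ∂_1 are all 1, so H_0 ≅ Z.
  H_1: rank ker ∂_1 − rank ∂_2 = (30 − 9) − 20 = 1, and ∂_2 has invariant factor 2 > 1, so H_1 ≅ Z ⊕ Z/2.
  H_2: rank ker ∂_2 − rank ∂_3 = (20 − 20) − 0 = 0, and there is no ∂_3, so H_2 ≅ 0.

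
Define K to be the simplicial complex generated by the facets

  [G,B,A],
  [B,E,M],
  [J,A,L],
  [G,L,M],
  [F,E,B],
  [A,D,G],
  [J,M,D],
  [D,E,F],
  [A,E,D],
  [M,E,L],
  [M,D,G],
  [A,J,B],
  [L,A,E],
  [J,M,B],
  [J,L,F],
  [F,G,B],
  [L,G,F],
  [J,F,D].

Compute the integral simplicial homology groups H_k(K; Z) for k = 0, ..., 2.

We work with the vertex ordering A < B < D < E < F < G < J < L < M. The simplices of K, each written with vertices in increasing order, are:

  0-simplices (9): A, B, D, E, F, G, J, L, M
  1-simplices (27): AB, AD, AE, AG, AJ, AL, BE, BF, BG, BJ, BM, DE, DF, DG, DJ, DM, EF, EL, EM, FG, FJ, FL, GL, GM, JL, JM, LM
  2-simplices (18): ABG, ABJ, ADE, ADG, AEL, AJL, BEF, BEM, BFG, BJM, DEF, DFJ, DGM, DJM, ELM, FGL, FJL, GLM

Hence C_0 ≅ Z^9, C_1 ≅ Z^27, C_2 ≅ Z^18.

Boundary ∂_1: C_1 → C_0 sends each edge [p,q] (with p < q) to q − p. For instance
  ∂DG = G − D.
This gives a 9×27 integer matrix of rank 8; reducing to Smith normal form yields diagonal entries (1,1,1,1,1,1,1,1).

The boundary map ∂_2: C_2 → C_1 acts by ∂[p,q,r] = [q,r] − [p,r] + [p,q]. For instance
  ∂AEL = EL − AL + AE,
  ∂BJM = JM − BM + BJ.
The resulting 27×18 matrix has rank 17, and its Smith normal form has invariant factors (1,1,1,1,1,1,1,1,1,1,1,1,1,1,1,1,1).

From H_k ≅ ker(∂_k) / im(∂_{k+1}) we obtain:

  H_0: rank C_0 − rank ∂_1 = 9 − 8 = 1, and the invariant factors of ∂_1 are all 1, so H_0 = Z.
  H_1: rank ker ∂_1 − rank ∂_2 = (27 − 8) − 17 = 2, and the invariant factors of ∂_2 are all 1, so H_1 = Z^2.
  H_2: rank ker ∂_2 − rank ∂_3 = (18 − 17) − 0 = 1, and there is no ∂_3, so H_2 = Z.

H_0 ≅ Z,  H_1 ≅ Z^2,  H_2 ≅ Z.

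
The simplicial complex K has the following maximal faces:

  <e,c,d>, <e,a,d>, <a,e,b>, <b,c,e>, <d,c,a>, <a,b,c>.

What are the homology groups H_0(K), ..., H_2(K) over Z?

Fix the vertex order a < b < c < d < e and write every simplex with vertices in increasing order. Then dim K = 2 and the simplices of K are:

  0-simplices (5): a, b, c, d, e
  1-simplices (9): ab, ac, ad, ae, bc, be, cd, ce, de
  2-simplices (6): abc, abe, acd, ade, bce, cde

giving chain groups C_0 ≅ Z^5, C_1 ≅ Z^9, C_2 ≅ Z^6.

∂_1: C_1 → C_0 is given by ∂[p,q] = [q] − [p]. For instance
  ∂be = e − b.
The resulting 5×9 matrix has rank 4, and its Smith normal form has invariant factors (1,1,1,1).

The boundary map ∂_2: C_2 → C_1 maps a triangle to the signed sum of its edges. For instance
  ∂cde = de − ce + cd,
  ∂abe = be − ae + ab.
As a 9×6 matrix over Z this has rank 5, with invariant factors (1,1,1,1,1).

Now H_k = ker ∂_k / im ∂_{k+1}, so:

  H_0: rank C_0 − rank ∂_1 = 5 − 4 = 1, and the invariant factors of ∂_1 are all 1, so H_0 ≅ Z.
  H_1: rank ker ∂_1 − rank ∂_2 = (9 − 4) − 5 = 0, and the invariant factors of ∂_2 are all 1, so H_1 ≅ 0.
  H_2: rank ker ∂_2 − rank ∂_3 = (6 − 5) − 0 = 1, and there is no ∂_3, so H_2 ≅ Z.

(K is a triangulation of the 2-sphere S^2.)

H_0 ≅ Z,  H_1 = 0,  H_2 ≅ Z.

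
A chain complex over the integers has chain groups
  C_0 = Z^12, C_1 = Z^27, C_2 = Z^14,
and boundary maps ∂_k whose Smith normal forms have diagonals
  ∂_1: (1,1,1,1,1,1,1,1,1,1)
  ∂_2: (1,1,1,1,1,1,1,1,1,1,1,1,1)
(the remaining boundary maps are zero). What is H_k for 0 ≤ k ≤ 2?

H_0 ≅ Z^2,  H_1 ≅ Z^4,  H_2 ≅ Z.

H_0: b_0 = 12 − 0 − 10 = 2; torsion from ∂_1 factors > 1: none. So H_0 ≅ Z^2.
H_1: b_1 = 27 − 10 − 13 = 4; torsion from ∂_2 factors > 1: none. So H_1 ≅ Z^4.
H_2: b_2 = 14 − 13 − 0 = 1; torsion from ∂_3 factors > 1: none. So H_2 ≅ Z.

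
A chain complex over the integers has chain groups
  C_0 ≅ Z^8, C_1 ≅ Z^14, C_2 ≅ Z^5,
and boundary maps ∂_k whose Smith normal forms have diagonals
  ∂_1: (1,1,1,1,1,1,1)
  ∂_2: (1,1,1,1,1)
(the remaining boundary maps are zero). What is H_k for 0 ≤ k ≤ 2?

H_0 = Z,  H_1 = Z^2,  H_2 = 0.

H_0: b_0 = 8 − 0 − 7 = 1; torsion from ∂_1 factors > 1: none. So H_0 = Z.
H_1: b_1 = 14 − 7 − 5 = 2; torsion from ∂_2 factors > 1: none. So H_1 = Z^2.
H_2: b_2 = 5 − 5 − 0 = 0; torsion from ∂_3 factors > 1: none. So H_2 = 0.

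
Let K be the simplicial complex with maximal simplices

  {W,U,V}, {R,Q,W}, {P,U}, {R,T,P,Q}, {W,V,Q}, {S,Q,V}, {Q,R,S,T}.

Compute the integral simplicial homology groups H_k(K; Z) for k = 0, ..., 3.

H_0 = Z,  H_1 = Z,  H_2 = 0,  H_3 = 0.

Fix the vertex order P < Q < R < S < T < U < V < W and write every simplex with vertices in increasing order. Then dim K = 3 and the simplices of K are:

  0-simplices (8): P, Q, R, S, T, U, V, W
  1-simplices (17): PQ, PR, PT, PU, QR, QS, QT, QV, QW, RS, RT, RW, ST, SV, UV, UW, VW
  2-simplices (11): PQR, PQT, PRT, QRS, QRT, QRW, QST, QSV, QVW, RST, UVW
  3-simplices (2): PQRT, QRST

Hence C_0 ≅ Z^8, C_1 ≅ Z^17, C_2 ≅ Z^11, C_3 ≅ Z^2.

Boundary ∂_1: C_1 → C_0 sends each edge [p,q] (with p < q) to q − p. For instance
  ∂QR = R − Q.
As a 8×17 matrix over Z this has rank 7, with invariant factors (1,1,1,1,1,1,1).

The boundary map ∂_2: C_2 → C_1 maps a triangle to the signed sum of its edges. For instance
  ∂QST = ST − QT + QS,
  ∂QRW = RW − QW + QR.
The 17×11 boundary matrix has rank 9 and Smith normal form diag(1,1,1,1,1,1,1,1,1).

The boundary map ∂_3: C_3 → C_2 sends each 3-simplex σ to the alternating sum Σ_i (−1)^i (σ with its i-th vertex removed). For instance
  ∂PQRT = QRT − PRT + PQT − PQR,
  ∂QRST = RST − QST + QRT − QRS.
As a 11×2 matrix over Z this has rank 2, with invariant factors (1,1).

Reading off H_k = ker ∂_k / im ∂_{k+1}:

  H_0: rank C_0 − rank ∂_1 = 8 − 7 = 1, and the invariant factors of ∂_1 are all 1, so H_0 = Z.
  H_1: rank ker ∂_1 − rank ∂_2 = (17 − 7) − 9 = 1, and the invariant factors of ∂_2 are all 1, so H_1 = Z.
  H_2: rank ker ∂_2 − rank ∂_3 = (11 − 9) − 2 = 0, and the invariant factors of ∂_3 are all 1, so H_2 = 0.
  H_3: rank ker ∂_3 − rank ∂_4 = (2 − 2) − 0 = 0, and there is no ∂_4, so H_3 = 0.

As a check, the Euler characteristic is 8 − 17 + 11 − 2 = 0, which agrees with 1 − 1 + 0 − 0 = 0.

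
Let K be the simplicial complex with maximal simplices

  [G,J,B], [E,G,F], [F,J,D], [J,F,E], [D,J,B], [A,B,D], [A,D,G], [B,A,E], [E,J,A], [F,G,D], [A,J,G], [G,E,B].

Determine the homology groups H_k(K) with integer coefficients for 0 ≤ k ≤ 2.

Order the vertices as A < B < D < E < F < G < J. Listing each simplex with vertices in this order, K has dimension 2 with simplices:

  0-simplices (7): A, B, D, E, F, G, J
  1-simplices (18): AB, AD, AE, AG, AJ, BD, BE, BG, BJ, DF, DG, DJ, EF, EG, EJ, FG, FJ, GJ
  2-simplices (12): ABD, ABE, ADG, AEJ, AGJ, BDJ, BEG, BGJ, DFG, DFJ, EFG, EFJ

so the chain groups are C_0 ≅ Z^7, C_1 ≅ Z^18, C_2 ≅ Z^12.

The boundary map ∂_1: C_1 → C_0 maps an edge to its endpoints' difference, ∂[p,q] = q − p. For instance
  ∂AG = G − A.
The 7×18 boundary matrix has rank 6 and Smith normal form diag(1,1,1,1,1,1).

Boundary ∂_2: C_2 → C_1 acts by ∂[p,q,r] = [q,r] − [p,r] + [p,q]. For instance
  ∂DFJ = FJ − DJ + DF,
  ∂EFJ = FJ − EJ + EF.
The 18×12 boundary matrix has rank 12 and Smith normal form diag(1,1,1,1,1,1,1,1,1,1,1,2).

From H_k ≅ ker(∂_k) / im(∂_{k+1}) we obtain:

  H_0: rank C_0 − rank ∂_1 = 7 − 6 = 1, and the invariant factors of ∂_1 are all 1, so H_0 ≅ Z.
  H_1: rank ker ∂_1 − rank ∂_2 = (18 − 6) − 12 = 0, and ∂_2 has invariant factor 2 > 1, so H_1 ≅ Z_2.
  H_2: rank ker ∂_2 − rank ∂_3 = (12 − 12) − 0 = 0, and there is no ∂_3, so H_2 ≅ 0.

(K is a triangulation of the real projective plane RP^2.)

H_0 ≅ Z,  H_1 ≅ Z_2,  H_2 = 0.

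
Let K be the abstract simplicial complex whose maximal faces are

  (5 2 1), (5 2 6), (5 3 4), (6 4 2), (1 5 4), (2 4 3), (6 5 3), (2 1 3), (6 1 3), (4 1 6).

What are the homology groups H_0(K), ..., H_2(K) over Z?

K has 6 vertices, 15 edges, 10 triangles.
rank ∂_0 = 0, rank ∂_1 = 5 ⇒ b_0 = 6 − 0 − 5 = 1; all invariant factors of ∂_1 are 1 so no torsion. So H_0 ≅ Z.
rank ∂_1 = 5, rank ∂_2 = 10 ⇒ b_1 = 15 − 5 − 10 = 0; ∂_2 has invariant factor(s) [2] giving torsion. So H_1 ≅ Z_2.
rank ∂_2 = 10, rank ∂_3 = 0 ⇒ b_2 = 10 − 10 − 0 = 0. So H_2 ≅ 0.

H_0 ≅ Z,  H_1 ≅ Z_2,  H_2 = 0.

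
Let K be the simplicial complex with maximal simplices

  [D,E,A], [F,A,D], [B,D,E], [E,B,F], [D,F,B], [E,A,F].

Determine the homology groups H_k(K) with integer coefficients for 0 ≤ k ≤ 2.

K has 5 vertices, 9 edges, 6 triangles.
rank ∂_0 = 0, rank ∂_1 = 4 ⇒ b_0 = 5 − 0 − 4 = 1; all invariant factors of ∂_1 are 1 so no torsion. So H_0 = Z.
rank ∂_1 = 4, rank ∂_2 = 5 ⇒ b_1 = 9 − 4 − 5 = 0; all invariant factors of ∂_2 are 1 so no torsion. So H_1 = 0.
rank ∂_2 = 5, rank ∂_3 = 0 ⇒ b_2 = 6 − 5 − 0 = 1. So H_2 = Z.

H_0 = Z,  H_1 = 0,  H_2 = Z.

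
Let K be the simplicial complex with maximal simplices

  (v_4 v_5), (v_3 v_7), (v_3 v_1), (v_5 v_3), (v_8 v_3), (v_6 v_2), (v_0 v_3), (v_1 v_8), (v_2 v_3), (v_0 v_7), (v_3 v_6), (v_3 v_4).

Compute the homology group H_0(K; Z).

H_0 = Z.

We work with the vertex ordering v_0 < v_1 < v_2 < v_3 < v_4 < v_5 < v_6 < v_7 < v_8. The simplices of K, each written with vertices in increasing order, are:

  0-simplices (9): [v_0], [v_1], [v_2], [v_3], [v_4], [v_5], [v_6], [v_7], [v_8]
  1-simplices (12): [v_0,v_3], [v_0,v_7], [v_1,v_3], [v_1,v_8], [v_2,v_3], [v_2,v_6], [v_3,v_4], [v_3,v_5], [v_3,v_6], [v_3,v_7], [v_3,v_8], [v_4,v_5]

Hence C_0 ≅ Z^9, C_1 ≅ Z^12.

Boundary ∂_1: C_1 → C_0 is given by ∂[p,q] = [q] − [p]. For instance
  ∂[v_1,v_8] = [v_8] − [v_1].
The 9×12 boundary matrix has rank 8 and Smith normal form diag(1,1,1,1,1,1,1,1).

From H_k ≅ ker(∂_k) / im(∂_{k+1}) we obtain:

  H_0: rank C_0 − rank ∂_1 = 9 − 8 = 1, and the invariant factors of ∂_1 are all 1, so H_0 ≅ Z.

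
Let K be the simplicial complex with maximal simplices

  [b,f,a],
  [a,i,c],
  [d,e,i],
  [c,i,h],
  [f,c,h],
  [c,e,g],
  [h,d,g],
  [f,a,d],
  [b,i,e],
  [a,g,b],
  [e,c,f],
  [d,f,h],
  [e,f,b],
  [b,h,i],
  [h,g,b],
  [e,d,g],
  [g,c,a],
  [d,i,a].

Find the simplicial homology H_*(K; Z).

H_0 = Z,  H_1 = Z^2,  H_2 = Z.

Fix the vertex order a < b < c < d < e < f < g < h < i and write every simplex with vertices in increasing order. Then dim K = 2 and the simplices of K are:

  0-simplices (9): a, b, c, d, e, f, g, h, i
  1-simplices (27): ab, ac, ad, af, ag, ai, be, bf, bg, bh, bi, ce, cf, cg, ch, ci, de, df, dg, dh, di, ef, eg, ei, fh, gh, hi
  2-simplices (18): abf, abg, acg, aci, adf, adi, bef, bei, bgh, bhi, cef, ceg, cfh, chi, deg, dei, dfh, dgh

Hence C_0 ≅ Z^9, C_1 ≅ Z^27, C_2 ≅ Z^18.

Boundary ∂_1: C_1 → C_0 maps an edge to its endpoints' difference, ∂[p,q] = q − p.
This gives a 9×27 integer matrix of rank 8; reducing to Smith normal form yields diagonal entries (1,1,1,1,1,1,1,1).

Boundary ∂_2: C_2 → C_1 acts by ∂[p,q,r] = [q,r] − [p,r] + [p,q]. For instance
  ∂bef = ef − bf + be,
  ∂adf = df − af + ad.
This gives a 27×18 integer matrix of rank 17; reducing to Smith normal form yields diagonal entries (1,1,1,1,1,1,1,1,1,1,1,1,1,1,1,1,1).

Reading off H_k = ker ∂_k / im ∂_{k+1}:

  H_0: rank C_0 − rank ∂_1 = 9 − 8 = 1, and the invariant factors of ∂_1 are all 1, so H_0 = Z.
  H_1: rank ker ∂_1 − rank ∂_2 = (27 − 8) − 17 = 2, and the invariant factors of ∂_2 are all 1, so H_1 = Z^2.
  H_2: rank ker ∂_2 − rank ∂_3 = (18 − 17) − 0 = 1, and there is no ∂_3, so H_2 = Z.

(K is a triangulation of the torus T^2.)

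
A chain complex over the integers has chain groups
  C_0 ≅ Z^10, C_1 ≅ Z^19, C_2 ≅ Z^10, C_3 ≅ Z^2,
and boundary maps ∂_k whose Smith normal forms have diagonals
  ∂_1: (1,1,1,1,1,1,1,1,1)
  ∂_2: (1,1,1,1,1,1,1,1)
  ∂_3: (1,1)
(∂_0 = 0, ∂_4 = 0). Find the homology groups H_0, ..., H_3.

H_0 ≅ Z,  H_1 ≅ Z^2,  H_2 = 0,  H_3 = 0.

H_0: b_0 = 10 − 0 − 9 = 1; torsion from ∂_1 factors > 1: none. So H_0 ≅ Z.
H_1: b_1 = 19 − 9 − 8 = 2; torsion from ∂_2 factors > 1: none. So H_1 ≅ Z^2.
H_2: b_2 = 10 − 8 − 2 = 0; torsion from ∂_3 factors > 1: none. So H_2 ≅ 0.
H_3: b_3 = 2 − 2 − 0 = 0; torsion from ∂_4 factors > 1: none. So H_3 ≅ 0.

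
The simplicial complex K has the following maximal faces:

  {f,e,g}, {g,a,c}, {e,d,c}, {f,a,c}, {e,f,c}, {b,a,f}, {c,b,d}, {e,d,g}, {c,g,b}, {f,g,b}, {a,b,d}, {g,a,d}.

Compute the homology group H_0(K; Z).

Order the vertices as a < b < c < d < e < f < g. Listing each simplex with vertices in this order, K has dimension 2 with simplices:

  0-simplices (7): a, b, c, d, e, f, g
  1-simplices (18): ab, ac, ad, af, ag, bc, bd, bf, bg, cd, ce, cf, cg, de, dg, ef, eg, fg
  2-simplices (12): abd, abf, acf, acg, adg, bcd, bcg, bfg, cde, cef, deg, efg

giving chain groups C_0 ≅ Z^7, C_1 ≅ Z^18, C_2 ≅ Z^12.

∂_1: C_1 → C_0 sends each edge [p,q] (with p < q) to q − p.
The resulting 7×18 matrix has rank 6, and its Smith normal form has invariant factors (1,1,1,1,1,1).

The boundary map ∂_2: C_2 → C_1 sends each 2-simplex [p,q,r] to [q,r] − [p,r] + [p,q]. For instance
  ∂acg = cg − ag + ac,
  ∂deg = eg − dg + de.
The resulting 18×12 matrix has rank 12, and its Smith normal form has invariant factors (1,1,1,1,1,1,1,1,1,1,1,2).

Reading off H_k = ker ∂_k / im ∂_{k+1}:

  H_0: rank C_0 − rank ∂_1 = 7 − 6 = 1, and the invariant factors of ∂_1 are all 1, so H_0 = Z.

(K is a triangulation of the real projective plane RP^2.)

H_0 = Z.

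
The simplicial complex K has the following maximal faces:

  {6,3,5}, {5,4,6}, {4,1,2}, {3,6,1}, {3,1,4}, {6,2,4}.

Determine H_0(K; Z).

K has 6 vertices, 12 edges, 6 triangles.
rank ∂_0 = 0, rank ∂_1 = 5 ⇒ b_0 = 6 − 0 − 5 = 1; all invariant factors of ∂_1 are 1 so no torsion. So H_0 ≅ Z.

H_0 = Z.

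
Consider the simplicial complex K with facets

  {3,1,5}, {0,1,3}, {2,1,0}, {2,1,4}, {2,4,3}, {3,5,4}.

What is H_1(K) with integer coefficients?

Order the vertices as 0 < 1 < 2 < 3 < 4 < 5. Listing each simplex with vertices in this order, K has dimension 2 with simplices:

  0-simplices (6): [0], [1], [2], [3], [4], [5]
  1-simplices (12): [0,1], [0,2], [0,3], [1,2], [1,3], [1,4], [1,5], [2,3], [2,4], [3,4], [3,5], [4,5]
  2-simplices (6): [0,1,2], [0,1,3], [1,2,4], [1,3,5], [2,3,4], [3,4,5]

Hence C_0 ≅ Z^6, C_1 ≅ Z^12, C_2 ≅ Z^6.

The boundary map ∂_1: C_1 → C_0 maps an edge to its endpoints' difference, ∂[p,q] = q − p.
This gives a 6×12 integer matrix of rank 5; reducing to Smith normal form yields diagonal entries (1,1,1,1,1).

Boundary ∂_2: C_2 → C_1 acts by ∂[p,q,r] = [q,r] − [p,r] + [p,q]. For instance
  ∂[1,3,5] = [3,5] − [1,5] + [1,3],
  ∂[0,1,3] = [1,3] − [0,3] + [0,1].
As a 12×6 matrix over Z this has rank 6, with invariant factors (1,1,1,1,1,1).

Now H_k = ker ∂_k / im ∂_{k+1}, so:

  H_1: rank ker ∂_1 − rank ∂_2 = (12 − 5) − 6 = 1, and the invariant factors of ∂_2 are all 1, so H_1 = Z.

H_1 = Z.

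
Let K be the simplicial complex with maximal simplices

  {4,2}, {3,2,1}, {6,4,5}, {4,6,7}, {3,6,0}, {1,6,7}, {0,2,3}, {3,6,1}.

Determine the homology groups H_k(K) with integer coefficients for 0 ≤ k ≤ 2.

Take the total order 0 < 1 < 2 < 3 < 4 < 5 < 6 < 7 on the vertex set. Then K (dimension 2) consists of the simplices:

  0-simplices (8): [0], [1], [2], [3], [4], [5], [6], [7]
  1-simplices (15): [0,2], [0,3], [0,6], [1,2], [1,3], [1,6], [1,7], [2,3], [2,4], [3,6], [4,5], [4,6], [4,7], [5,6], [6,7]
  2-simplices (7): [0,2,3], [0,3,6], [1,2,3], [1,3,6], [1,6,7], [4,5,6], [4,6,7]

so the chain groups are C_0 ≅ Z^8, C_1 ≅ Z^15, C_2 ≅ Z^7.

Boundary ∂_1: C_1 → C_0 maps an edge to its endpoints' difference, ∂[p,q] = q − p.
The 8×15 boundary matrix has rank 7 and Smith normal form diag(1,1,1,1,1,1,1).

∂_2: C_2 → C_1 maps a triangle to the signed sum of its edges. For instance
  ∂[4,6,7] = [6,7] − [4,7] + [4,6],
  ∂[4,5,6] = [5,6] − [4,6] + [4,5].
The 15×7 boundary matrix has rank 7 and Smith normal form diag(1,1,1,1,1,1,1).

Computing H_k = (kernel of ∂_k) / (image of ∂_{k+1}):

  H_0: rank C_0 − rank ∂_1 = 8 − 7 = 1, and the invariant factors of ∂_1 are all 1, so H_0 = Z.
  H_1: rank ker ∂_1 − rank ∂_2 = (15 − 7) − 7 = 1, and the invariant factors of ∂_2 are all 1, so H_1 = Z.
  H_2: rank ker ∂_2 − rank ∂_3 = (7 − 7) − 0 = 0, and there is no ∂_3, so H_2 = 0.

As a check, the Euler characteristic is 8 − 15 + 7 = 0, which agrees with 1 − 1 + 0 = 0.

H_0 = Z,  H_1 = Z,  H_2 = 0.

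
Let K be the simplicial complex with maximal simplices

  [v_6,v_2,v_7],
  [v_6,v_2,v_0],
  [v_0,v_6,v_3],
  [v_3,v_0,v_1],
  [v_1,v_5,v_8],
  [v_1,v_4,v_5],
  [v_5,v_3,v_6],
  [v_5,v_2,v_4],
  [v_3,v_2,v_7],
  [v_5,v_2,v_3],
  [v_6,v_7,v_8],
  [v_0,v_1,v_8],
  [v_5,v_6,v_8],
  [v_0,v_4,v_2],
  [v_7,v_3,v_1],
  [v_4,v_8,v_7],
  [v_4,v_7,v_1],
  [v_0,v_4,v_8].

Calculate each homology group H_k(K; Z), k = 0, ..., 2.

K has 9 vertices, 27 edges, 18 triangles.
rank ∂_0 = 0, rank ∂_1 = 8 ⇒ b_0 = 9 − 0 − 8 = 1; all invariant factors of ∂_1 are 1 so no torsion. So H_0 ≅ Z.
rank ∂_1 = 8, rank ∂_2 = 18 ⇒ b_1 = 27 − 8 − 18 = 1; ∂_2 has invariant factor(s) [2] giving torsion. So H_1 ≅ Z ⊕ Z/2.
rank ∂_2 = 18, rank ∂_3 = 0 ⇒ b_2 = 18 − 18 − 0 = 0. So H_2 ≅ 0.

H_0 ≅ Z,  H_1 ≅ Z ⊕ Z/2,  H_2 = 0.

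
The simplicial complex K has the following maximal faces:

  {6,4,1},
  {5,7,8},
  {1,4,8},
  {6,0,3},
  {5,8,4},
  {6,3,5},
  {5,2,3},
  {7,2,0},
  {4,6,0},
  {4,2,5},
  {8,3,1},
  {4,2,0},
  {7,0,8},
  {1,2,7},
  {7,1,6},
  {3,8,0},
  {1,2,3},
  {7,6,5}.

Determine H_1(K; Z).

Take the total order 0 < 1 < 2 < 3 < 4 < 5 < 6 < 7 < 8 on the vertex set. Then K (dimension 2) consists of the simplices:

  0-simplices (9): [0], [1], [2], [3], [4], [5], [6], [7], [8]
  1-simplices (27): (27 of them)
  2-simplices (18): [0,2,4], [0,2,7], [0,3,6], [0,3,8], [0,4,6], [0,7,8], [1,2,3], [1,2,7], [1,3,8], [1,4,6], [1,4,8], [1,6,7], [2,3,5], [2,4,5], [3,5,6], [4,5,8], [5,6,7], [5,7,8]

Hence C_0 ≅ Z^9, C_1 ≅ Z^27, C_2 ≅ Z^18.

∂_1: C_1 → C_0 sends each edge [p,q] (with p < q) to q − p. For instance
  ∂[1,2] = [2] − [1].
As a 9×27 matrix over Z this has rank 8, with invariant factors (1,1,1,1,1,1,1,1).

The boundary map ∂_2: C_2 → C_1 maps a triangle to the signed sum of its edges. For instance
  ∂[1,6,7] = [6,7] − [1,7] + [1,6],
  ∂[2,4,5] = [4,5] − [2,5] + [2,4].
The resulting 27×18 matrix has rank 17, and its Smith normal form has invariant factors (1,1,1,1,1,1,1,1,1,1,1,1,1,1,1,1,1).

From H_k ≅ ker(∂_k) / im(∂_{k+1}) we obtain:

  H_1: rank ker ∂_1 − rank ∂_2 = (27 − 8) − 17 = 2, and the invariant factors of ∂_2 are all 1, so H_1 = Z^2.

(K is a triangulation of the torus T^2.)

H_1 = Z^2.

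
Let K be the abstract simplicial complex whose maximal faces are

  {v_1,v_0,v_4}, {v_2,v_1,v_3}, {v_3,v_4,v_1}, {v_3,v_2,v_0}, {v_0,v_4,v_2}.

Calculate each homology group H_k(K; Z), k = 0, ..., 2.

H_0 = Z,  H_1 = Z,  H_2 = 0.

K has 5 vertices, 10 edges, 5 triangles.
rank ∂_0 = 0, rank ∂_1 = 4 ⇒ b_0 = 5 − 0 − 4 = 1; all invariant factors of ∂_1 are 1 so no torsion. So H_0 = Z.
rank ∂_1 = 4, rank ∂_2 = 5 ⇒ b_1 = 10 − 4 − 5 = 1; all invariant factors of ∂_2 are 1 so no torsion. So H_1 = Z.
rank ∂_2 = 5, rank ∂_3 = 0 ⇒ b_2 = 5 − 5 − 0 = 0. So H_2 = 0.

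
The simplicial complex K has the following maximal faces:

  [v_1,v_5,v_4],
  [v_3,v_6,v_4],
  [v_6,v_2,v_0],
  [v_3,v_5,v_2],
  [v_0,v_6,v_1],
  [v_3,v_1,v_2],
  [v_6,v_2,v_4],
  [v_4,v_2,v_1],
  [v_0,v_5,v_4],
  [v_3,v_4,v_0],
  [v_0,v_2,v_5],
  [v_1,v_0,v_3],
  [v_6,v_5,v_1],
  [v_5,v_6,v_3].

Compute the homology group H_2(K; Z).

H_2 = Z.

We work with the vertex ordering v_0 < v_1 < v_2 < v_3 < v_4 < v_5 < v_6. The simplices of K, each written with vertices in increasing order, are:

  0-simplices (7): [v_0], [v_1], [v_2], [v_3], [v_4], [v_5], [v_6]
  1-simplices (21): (21 of them)
  2-simplices (14): (14 of them)

giving chain groups C_0 ≅ Z^7, C_1 ≅ Z^21, C_2 ≅ Z^14.

Boundary ∂_1: C_1 → C_0 maps an edge to its endpoints' difference, ∂[p,q] = q − p. For instance
  ∂[v_1,v_5] = [v_5] − [v_1].
As a 7×21 matrix over Z this has rank 6, with invariant factors (1,1,1,1,1,1).

The boundary map ∂_2: C_2 → C_1 acts by ∂[p,q,r] = [q,r] − [p,r] + [p,q]. For instance
  ∂[v_0,v_4,v_5] = [v_4,v_5] − [v_0,v_5] + [v_0,v_4],
  ∂[v_1,v_2,v_4] = [v_2,v_4] − [v_1,v_4] + [v_1,v_2].
The resulting 21×14 matrix has rank 13, and its Smith normal form has invariant factors (1,1,1,1,1,1,1,1,1,1,1,1,1).

Now H_k = ker ∂_k / im ∂_{k+1}, so:

  H_2: rank ker ∂_2 − rank ∂_3 = (14 − 13) − 0 = 1, and there is no ∂_3, so H_2 = Z.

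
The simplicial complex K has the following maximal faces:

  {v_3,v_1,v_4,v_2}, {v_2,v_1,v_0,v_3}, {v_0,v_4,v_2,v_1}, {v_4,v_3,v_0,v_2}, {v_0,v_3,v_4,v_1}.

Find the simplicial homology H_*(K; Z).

Order the vertices as v_0 < v_1 < v_2 < v_3 < v_4. Listing each simplex with vertices in this order, K has dimension 3 with simplices:

  0-simplices (5): [v_0], [v_1], [v_2], [v_3], [v_4]
  1-simplices (10): [v_0,v_1], [v_0,v_2], [v_0,v_3], [v_0,v_4], [v_1,v_2], [v_1,v_3], [v_1,v_4], [v_2,v_3], [v_2,v_4], [v_3,v_4]
  2-simplices (10): [v_0,v_1,v_2], [v_0,v_1,v_3], [v_0,v_1,v_4], [v_0,v_2,v_3], [v_0,v_2,v_4], [v_0,v_3,v_4], [v_1,v_2,v_3], [v_1,v_2,v_4], [v_1,v_3,v_4], [v_2,v_3,v_4]
  3-simplices (5): [v_0,v_1,v_2,v_3], [v_0,v_1,v_2,v_4], [v_0,v_1,v_3,v_4], [v_0,v_2,v_3,v_4], [v_1,v_2,v_3,v_4]

Hence C_0 ≅ Z^5, C_1 ≅ Z^10, C_2 ≅ Z^10, C_3 ≅ Z^5.

The boundary map ∂_1: C_1 → C_0 maps an edge to its endpoints' difference, ∂[p,q] = q − p.
The 5×10 boundary matrix has rank 4 and Smith normal form diag(1,1,1,1).

The boundary map ∂_2: C_2 → C_1 maps a triangle to the signed sum of its edges. For instance
  ∂[v_0,v_1,v_4] = [v_1,v_4] − [v_0,v_4] + [v_0,v_1],
  ∂[v_0,v_1,v_2] = [v_1,v_2] − [v_0,v_2] + [v_0,v_1].
As a 10×10 matrix over Z this has rank 6, with invariant factors (1,1,1,1,1,1).

∂_3: C_3 → C_2 sends each 3-simplex σ to the alternating sum Σ_i (−1)^i (σ with its i-th vertex removed). For instance
  ∂[v_0,v_2,v_3,v_4] = [v_2,v_3,v_4] − [v_0,v_3,v_4] + [v_0,v_2,v_4] − [v_0,v_2,v_3],
  ∂[v_0,v_1,v_3,v_4] = [v_1,v_3,v_4] − [v_0,v_3,v_4] + [v_0,v_1,v_4] − [v_0,v_1,v_3].
The 10×5 boundary matrix has rank 4 and Smith normal form diag(1,1,1,1).

Computing H_k = (kernel of ∂_k) / (image of ∂_{k+1}):

  H_0: rank C_0 − rank ∂_1 = 5 − 4 = 1, and the invariant factors of ∂_1 are all 1, so H_0 = Z.
  H_1: rank ker ∂_1 − rank ∂_2 = (10 − 4) − 6 = 0, and the invariant factors of ∂_2 are all 1, so H_1 = 0.
  H_2: rank ker ∂_2 − rank ∂_3 = (10 − 6) − 4 = 0, and the invariant factors of ∂_3 are all 1, so H_2 = 0.
  H_3: rank ker ∂_3 − rank ∂_4 = (5 − 4) − 0 = 1, and there is no ∂_4, so H_3 = Z.

As a check, the Euler characteristic is 5 − 10 + 10 − 5 = 0, which agrees with 1 − 0 + 0 − 1 = 0.
(K is a triangulation of the 3-sphere S^3.)

H_0 ≅ Z,  H_1 = 0,  H_2 = 0,  H_3 ≅ Z.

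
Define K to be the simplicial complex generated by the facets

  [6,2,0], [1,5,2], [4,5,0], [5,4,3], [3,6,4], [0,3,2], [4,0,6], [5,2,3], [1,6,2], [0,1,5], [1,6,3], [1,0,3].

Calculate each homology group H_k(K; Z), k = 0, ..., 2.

H_0 = Z,  H_1 = Z/2,  H_2 = 0.

Take the total order 0 < 1 < 2 < 3 < 4 < 5 < 6 on the vertex set. Then K (dimension 2) consists of the simplices:

  0-simplices (7): [0], [1], [2], [3], [4], [5], [6]
  1-simplices (18): [0,1], [0,2], [0,3], [0,4], [0,5], [0,6], [1,2], [1,3], [1,5], [1,6], [2,3], [2,5], [2,6], [3,4], [3,5], [3,6], [4,5], [4,6]
  2-simplices (12): [0,1,3], [0,1,5], [0,2,3], [0,2,6], [0,4,5], [0,4,6], [1,2,5], [1,2,6], [1,3,6], [2,3,5], [3,4,5], [3,4,6]

Hence C_0 ≅ Z^7, C_1 ≅ Z^18, C_2 ≅ Z^12.

Boundary ∂_1: C_1 → C_0 sends each edge [p,q] (with p < q) to q − p.
This gives a 7×18 integer matrix of rank 6; reducing to Smith normal form yields diagonal entries (1,1,1,1,1,1).

∂_2: C_2 → C_1 maps a triangle to the signed sum of its edges. For instance
  ∂[3,4,6] = [4,6] − [3,6] + [3,4],
  ∂[3,4,5] = [4,5] − [3,5] + [3,4].
As a 18×12 matrix over Z this has rank 12, with invariant factors (1,1,1,1,1,1,1,1,1,1,1,2).

Reading off H_k = ker ∂_k / im ∂_{k+1}:

  H_0: rank C_0 − rank ∂_1 = 7 − 6 = 1, and the invariant factors of ∂_1 are all 1, so H_0 = Z.
  H_1: rank ker ∂_1 − rank ∂_2 = (18 − 6) − 12 = 0, and ∂_2 has invariant factor 2 > 1, so H_1 = Z/2.
  H_2: rank ker ∂_2 − rank ∂_3 = (12 − 12) − 0 = 0, and there is no ∂_3, so H_2 = 0.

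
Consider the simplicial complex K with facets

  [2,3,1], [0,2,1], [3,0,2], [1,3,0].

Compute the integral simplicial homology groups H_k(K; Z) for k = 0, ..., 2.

H_0 ≅ Z,  H_1 = 0,  H_2 ≅ Z.

Order the vertices as 0 < 1 < 2 < 3. Listing each simplex with vertices in this order, K has dimension 2 with simplices:

  0-simplices (4): [0], [1], [2], [3]
  1-simplices (6): [0,1], [0,2], [0,3], [1,2], [1,3], [2,3]
  2-simplices (4): [0,1,2], [0,1,3], [0,2,3], [1,2,3]

so the chain groups are C_0 ≅ Z^4, C_1 ≅ Z^6, C_2 ≅ Z^4.

The boundary map ∂_1: C_1 → C_0 maps an edge to its endpoints' difference, ∂[p,q] = q − p. For instance
  ∂[0,1] = [1] − [0].
As a 4×6 matrix over Z this has rank 3, with invariant factors (1,1,1).

Boundary ∂_2: C_2 → C_1 sends each 2-simplex [p,q,r] to [q,r] − [p,r] + [p,q]. For instance
  ∂[0,2,3] = [2,3] − [0,3] + [0,2],
  ∂[1,2,3] = [2,3] − [1,3] + [1,2].
The resulting 6×4 matrix has rank 3, and its Smith normal form has invariant factors (1,1,1).

Now H_k = ker ∂_k / im ∂_{k+1}, so:

  H_0: rank C_0 − rank ∂_1 = 4 − 3 = 1, and the invariant factors of ∂_1 are all 1, so H_0 ≅ Z.
  H_1: rank ker ∂_1 − rank ∂_2 = (6 − 3) − 3 = 0, and the invariant factors of ∂_2 are all 1, so H_1 ≅ 0.
  H_2: rank ker ∂_2 − rank ∂_3 = (4 − 3) − 0 = 1, and there is no ∂_3, so H_2 ≅ Z.

As a check, the Euler characteristic is 4 − 6 + 4 = 2, which agrees with 1 − 0 + 1 = 2.
(K is a triangulation of the 2-sphere S^2.)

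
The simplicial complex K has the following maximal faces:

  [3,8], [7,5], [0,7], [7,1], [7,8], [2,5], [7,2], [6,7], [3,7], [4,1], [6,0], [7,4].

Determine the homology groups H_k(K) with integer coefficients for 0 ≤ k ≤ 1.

H_0 = Z,  H_1 = Z^4.

We work with the vertex ordering 0 < 1 < 2 < 3 < 4 < 5 < 6 < 7 < 8. The simplices of K, each written with vertices in increasing order, are:

  0-simplices (9): [0], [1], [2], [3], [4], [5], [6], [7], [8]
  1-simplices (12): [0,6], [0,7], [1,4], [1,7], [2,5], [2,7], [3,7], [3,8], [4,7], [5,7], [6,7], [7,8]

Hence C_0 ≅ Z^9, C_1 ≅ Z^12.

∂_1: C_1 → C_0 maps an edge to its endpoints' difference, ∂[p,q] = q − p.
This gives a 9×12 integer matrix of rank 8; reducing to Smith normal form yields diagonal entries (1,1,1,1,1,1,1,1).

Computing H_k = (kernel of ∂_k) / (image of ∂_{k+1}):

  H_0: rank C_0 − rank ∂_1 = 9 − 8 = 1, and the invariant factors of ∂_1 are all 1, so H_0 ≅ Z.
  H_1: rank ker ∂_1 − rank ∂_2 = (12 − 8) − 0 = 4, and there is no ∂_2, so H_1 ≅ Z^4.

As a check, the Euler characteristic is 9 − 12 = -3, which agrees with 1 − 4 = -3.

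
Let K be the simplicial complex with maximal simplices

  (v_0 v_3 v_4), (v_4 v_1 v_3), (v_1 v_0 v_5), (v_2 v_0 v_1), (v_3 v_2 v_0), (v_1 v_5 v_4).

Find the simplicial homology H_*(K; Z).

Order the vertices as v_0 < v_1 < v_2 < v_3 < v_4 < v_5. Listing each simplex with vertices in this order, K has dimension 2 with simplices:

  0-simplices (6): [v_0], [v_1], [v_2], [v_3], [v_4], [v_5]
  1-simplices (12): [v_0,v_1], [v_0,v_2], [v_0,v_3], [v_0,v_4], [v_0,v_5], [v_1,v_2], [v_1,v_3], [v_1,v_4], [v_1,v_5], [v_2,v_3], [v_3,v_4], [v_4,v_5]
  2-simplices (6): [v_0,v_1,v_2], [v_0,v_1,v_5], [v_0,v_2,v_3], [v_0,v_3,v_4], [v_1,v_3,v_4], [v_1,v_4,v_5]

Hence C_0 ≅ Z^6, C_1 ≅ Z^12, C_2 ≅ Z^6.

∂_1: C_1 → C_0 is given by ∂[p,q] = [q] − [p].
The 6×12 boundary matrix has rank 5 and Smith normal form diag(1,1,1,1,1).

Boundary ∂_2: C_2 → C_1 acts by ∂[p,q,r] = [q,r] − [p,r] + [p,q]. For instance
  ∂[v_0,v_1,v_5] = [v_1,v_5] − [v_0,v_5] + [v_0,v_1],
  ∂[v_0,v_1,v_2] = [v_1,v_2] − [v_0,v_2] + [v_0,v_1].
As a 12×6 matrix over Z this has rank 6, with invariant factors (1,1,1,1,1,1).

Reading off H_k = ker ∂_k / im ∂_{k+1}:

  H_0: rank C_0 − rank ∂_1 = 6 − 5 = 1, and the invariant factors of ∂_1 are all 1, so H_0 = Z.
  H_1: rank ker ∂_1 − rank ∂_2 = (12 − 5) − 6 = 1, and the invariant factors of ∂_2 are all 1, so H_1 = Z.
  H_2: rank ker ∂_2 − rank ∂_3 = (6 − 6) − 0 = 0, and there is no ∂_3, so H_2 = 0.

As a check, the Euler characteristic is 6 − 12 + 6 = 0, which agrees with 1 − 1 + 0 = 0.

H_0 = Z,  H_1 = Z,  H_2 = 0.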